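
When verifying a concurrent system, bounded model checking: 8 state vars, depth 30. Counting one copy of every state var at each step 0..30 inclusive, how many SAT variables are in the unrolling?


BMC unrolls to depth k, creating one copy of each state var for steps 0..k.
Step count = 30 + 1 = 31 (steps 0 through 30)
Vars per step = 8
Total = 8 * 31 = 248

248


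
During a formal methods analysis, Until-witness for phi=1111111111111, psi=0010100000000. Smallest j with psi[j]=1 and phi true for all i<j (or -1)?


(phi U psi) at 0: need smallest j with psi[j]=1 and phi[i]=1 for all i in [0,j).
Scan from step 0:
  step 0: phi=1, psi=0 -> continue
  step 1: phi=1, psi=0 -> continue
  step 2: psi=1 and phi held for [0,2) -> witness found
Witness step = 2

2


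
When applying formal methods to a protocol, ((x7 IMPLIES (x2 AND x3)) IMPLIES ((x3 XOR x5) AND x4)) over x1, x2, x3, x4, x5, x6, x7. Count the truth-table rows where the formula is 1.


Formula: ((x7 IMPLIES (x2 AND x3)) IMPLIES ((x3 XOR x5) AND x4)) over 7 vars (128 rows)
Evaluate each row (x1, x2, x3, x4, x5, x6, x7 as bits, MSB first):
  row 0 [0000000]: ((0 IMPLIES (0 AND 0)) IMPLIES ((0 XOR 0) AND 0)) -> 0
  row 1 [0000001]: ((1 IMPLIES (0 AND 0)) IMPLIES ((0 XOR 0) AND 0)) -> 1
  row 2 [0000010]: ((0 IMPLIES (0 AND 0)) IMPLIES ((0 XOR 0) AND 0)) -> 0
  row 3 [0000011]: ((1 IMPLIES (0 AND 0)) IMPLIES ((0 XOR 0) AND 0)) -> 1
  row 4 [0000100]: ((0 IMPLIES (0 AND 0)) IMPLIES ((0 XOR 1) AND 0)) -> 0
  (every remaining row is evaluated the same way; all 128 results are listed next)
Full result column, 8 rows per line (x1,x2,x3,x4 fixed per line; x5,x6,x7 runs 000..111 left to right):
  rows 0-7 [x1,x2,x3,x4=0000]: 01010101  (ones: 4)
  rows 8-15 [x1,x2,x3,x4=0001]: 01011111  (ones: 6)
  rows 16-23 [x1,x2,x3,x4=0010]: 01010101  (ones: 4)
  rows 24-31 [x1,x2,x3,x4=0011]: 11110101  (ones: 6)
  rows 32-39 [x1,x2,x3,x4=0100]: 01010101  (ones: 4)
  rows 40-47 [x1,x2,x3,x4=0101]: 01011111  (ones: 6)
  rows 48-55 [x1,x2,x3,x4=0110]: 00000000  (ones: 0)
  rows 56-63 [x1,x2,x3,x4=0111]: 11110000  (ones: 4)
  rows 64-71 [x1,x2,x3,x4=1000]: 01010101  (ones: 4)
  rows 72-79 [x1,x2,x3,x4=1001]: 01011111  (ones: 6)
  rows 80-87 [x1,x2,x3,x4=1010]: 01010101  (ones: 4)
  rows 88-95 [x1,x2,x3,x4=1011]: 11110101  (ones: 6)
  rows 96-103 [x1,x2,x3,x4=1100]: 01010101  (ones: 4)
  rows 104-111 [x1,x2,x3,x4=1101]: 01011111  (ones: 6)
  rows 112-119 [x1,x2,x3,x4=1110]: 00000000  (ones: 0)
  rows 120-127 [x1,x2,x3,x4=1111]: 11110000  (ones: 4)
Count of 1-rows = 4+6+4+6+4+6+0+4+4+6+4+6+4+6+0+4 = 68

68


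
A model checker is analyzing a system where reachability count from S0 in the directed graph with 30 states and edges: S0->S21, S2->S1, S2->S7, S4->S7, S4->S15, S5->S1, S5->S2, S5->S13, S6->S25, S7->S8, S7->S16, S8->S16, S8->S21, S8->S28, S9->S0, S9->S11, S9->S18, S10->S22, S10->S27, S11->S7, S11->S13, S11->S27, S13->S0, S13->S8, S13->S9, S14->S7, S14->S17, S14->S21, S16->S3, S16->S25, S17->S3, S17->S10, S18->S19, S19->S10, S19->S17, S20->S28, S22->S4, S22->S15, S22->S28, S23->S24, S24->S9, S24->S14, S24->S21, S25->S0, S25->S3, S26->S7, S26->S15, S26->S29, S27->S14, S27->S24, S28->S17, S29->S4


BFS from S0:
  layer 0: {S0}
  layer 1: {S21}
Reachable set: {S0, S21}
Count = 2

2


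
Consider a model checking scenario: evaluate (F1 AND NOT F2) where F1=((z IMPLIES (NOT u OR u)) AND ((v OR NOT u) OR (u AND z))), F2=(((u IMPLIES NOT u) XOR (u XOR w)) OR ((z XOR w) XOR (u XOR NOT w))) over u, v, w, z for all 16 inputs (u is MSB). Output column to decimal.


F1 = ((z IMPLIES (NOT u OR u)) AND ((v OR NOT u) OR (u AND z)))
F2 = (((u IMPLIES NOT u) XOR (u XOR w)) OR ((z XOR w) XOR (u XOR NOT w)))
Counterexample to F1=>F2 is where F1=1 and F2=0.
Evaluate each row (bits = u,v,w,z, MSB first):
  row 0 [0000]: F1=1 F2=1 -> F1&~F2 -> 0
  row 1 [0001]: F1=1 F2=1 -> F1&~F2 -> 0
  row 2 [0010]: F1=1 F2=1 -> F1&~F2 -> 0
  row 3 [0011]: F1=1 F2=0 -> F1&~F2 -> 1
  row 4 [0100]: F1=1 F2=1 -> F1&~F2 -> 0
  row 5 [0101]: F1=1 F2=1 -> F1&~F2 -> 0
  row 6 [0110]: F1=1 F2=1 -> F1&~F2 -> 0
  row 7 [0111]: F1=1 F2=0 -> F1&~F2 -> 1
  row 8 [1000]: F1=0 F2=1 -> F1&~F2 -> 0
  row 9 [1001]: F1=1 F2=1 -> F1&~F2 -> 0
  row 10 [1010]: F1=0 F2=0 -> F1&~F2 -> 0
  row 11 [1011]: F1=1 F2=1 -> F1&~F2 -> 0
  row 12 [1100]: F1=1 F2=1 -> F1&~F2 -> 0
  row 13 [1101]: F1=1 F2=1 -> F1&~F2 -> 0
  row 14 [1110]: F1=1 F2=0 -> F1&~F2 -> 1
  row 15 [1111]: F1=1 F2=1 -> F1&~F2 -> 0
Full result column, 4 rows per line (u,v fixed per line; w,z runs 00..11 left to right):
  rows 0-3 [u,v=00]: 0001  = hex 1
  rows 4-7 [u,v=01]: 0001  = hex 1
  rows 8-11 [u,v=10]: 0000  = hex 0
  rows 12-15 [u,v=11]: 0010  = hex 2
Counterexample vector (row 0 .. row 15) = 0001000100000010
Output column grouped in 4s = 0001 0001 0000 0010 = 0x1102
Convert to decimal digit by digit (value = value*16 + digit):
  1 -> 1
  1*16 + 1 = 17
  17*16 + 0 = 272
  272*16 + 2 = 4354
Decimal = 4354

4354


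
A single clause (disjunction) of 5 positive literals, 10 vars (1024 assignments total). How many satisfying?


Step 1: Total=2^10=1024
Step 2: Unsat when all 5 false: 2^5=32
Step 3: Sat=1024-32=992

992


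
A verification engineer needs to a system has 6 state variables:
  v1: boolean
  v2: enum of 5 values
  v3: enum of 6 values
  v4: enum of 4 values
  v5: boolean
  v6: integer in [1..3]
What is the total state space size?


State space = product of domain sizes of all variables.
Domain sizes:
  v1 (boolean): 2
  v2 (enum of 5 values): 5
  v3 (enum of 6 values): 6
  v4 (enum of 4 values): 4
  v5 (boolean): 2
  v6 (integer in [1..3]): 3
Product = 2 * 5 * 6 * 4 * 2 * 3 = 1440

1440


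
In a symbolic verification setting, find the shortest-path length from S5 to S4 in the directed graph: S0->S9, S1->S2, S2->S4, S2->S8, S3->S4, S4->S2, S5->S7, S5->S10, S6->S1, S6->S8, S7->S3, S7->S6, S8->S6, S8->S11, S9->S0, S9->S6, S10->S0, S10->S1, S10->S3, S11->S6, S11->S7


BFS layer-by-layer from S5:
  dist 0: {S5}
  dist 1: {S7, S10}
  dist 2: {S0, S1, S3, S6}
  dist 3: {S2, S4, S8, S9}
  -> S4 reached at distance 3
Shortest path length = 3

3


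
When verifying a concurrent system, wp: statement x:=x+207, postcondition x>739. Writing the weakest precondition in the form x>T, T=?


Formula: wp(x:=E, P) = P[E/x] (substitute E for x in postcondition)
Step 1: Postcondition: x>739
Step 2: Substitute x+207 for x: x+207>739
Step 3: Solve for x: x > 739-207 = 532

532


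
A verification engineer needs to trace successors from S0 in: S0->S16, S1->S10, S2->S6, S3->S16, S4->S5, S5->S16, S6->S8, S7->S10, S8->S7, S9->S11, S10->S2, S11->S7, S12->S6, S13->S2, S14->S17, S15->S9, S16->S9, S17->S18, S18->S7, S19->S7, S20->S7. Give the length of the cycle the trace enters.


Trace from S0 until a state repeats:
  S0 -> S16 -> S9 -> S11 -> S7 -> S10 -> S2 -> S6 -> S8 -> S7
S7 first seen at step 4, revisited at step 9.
Cycle length = 9 - 4 = 5

5


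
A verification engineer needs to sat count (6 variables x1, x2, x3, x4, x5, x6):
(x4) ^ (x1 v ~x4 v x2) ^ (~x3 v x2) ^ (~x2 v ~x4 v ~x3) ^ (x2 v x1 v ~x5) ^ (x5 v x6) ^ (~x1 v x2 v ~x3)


CNF with 7 clauses over 6 vars (64 assignments).
An assignment satisfies CNF iff every clause has >=1 true literal.
Check each row (bits = x1,x2,x3,x4,x5,x6; clause T/F shown):
  row 0 [000000]: clauses=FTTTTFT -> 0
  row 1 [000001]: clauses=FTTTTTT -> 0
  row 2 [000010]: clauses=FTTTFTT -> 0
  row 3 [000011]: clauses=FTTTFTT -> 0
  row 4 [000100]: clauses=TFTTTFT -> 0
  (every remaining row is evaluated the same way; all 64 results are listed next)
Full result column, 8 rows per line (x1,x2,x3 fixed per line; x4,x5,x6 runs 000..111 left to right):
  rows 0-7 [x1,x2,x3=000]: 00000000  (ones: 0)
  rows 8-15 [x1,x2,x3=001]: 00000000  (ones: 0)
  rows 16-23 [x1,x2,x3=010]: 00000111  (ones: 3)
  rows 24-31 [x1,x2,x3=011]: 00000000  (ones: 0)
  rows 32-39 [x1,x2,x3=100]: 00000111  (ones: 3)
  rows 40-47 [x1,x2,x3=101]: 00000000  (ones: 0)
  rows 48-55 [x1,x2,x3=110]: 00000111  (ones: 3)
  rows 56-63 [x1,x2,x3=111]: 00000000  (ones: 0)
Satisfying assignments = 0+0+3+0+3+0+3+0 = 9

9


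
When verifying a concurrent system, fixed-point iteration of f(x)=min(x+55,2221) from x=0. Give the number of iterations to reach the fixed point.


Step 1: x=0, cap=2221, increment=55
Step 2: x grows by 55 each step until capped at 2221; fixed point is x=2221
Step 3: iterations = ceil(2221/55) = 41

41


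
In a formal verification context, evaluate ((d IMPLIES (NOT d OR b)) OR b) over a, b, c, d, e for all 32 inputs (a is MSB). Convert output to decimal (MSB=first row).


Formula: ((d IMPLIES (NOT d OR b)) OR b) over a, b, c, d, e (32 rows)
Evaluate each row (bits = a,b,c,d,e, MSB first):
  row 0 [00000]: ((0 IMPLIES (NOT 0 OR 0)) OR 0) -> 1
  row 1 [00001]: ((0 IMPLIES (NOT 0 OR 0)) OR 0) -> 1
  row 2 [00010]: ((1 IMPLIES (NOT 1 OR 0)) OR 0) -> 0
  row 3 [00011]: ((1 IMPLIES (NOT 1 OR 0)) OR 0) -> 0
  row 4 [00100]: ((0 IMPLIES (NOT 0 OR 0)) OR 0) -> 1
  row 5 [00101]: ((0 IMPLIES (NOT 0 OR 0)) OR 0) -> 1
  row 6 [00110]: ((1 IMPLIES (NOT 1 OR 0)) OR 0) -> 0
  row 7 [00111]: ((1 IMPLIES (NOT 1 OR 0)) OR 0) -> 0
  row 8 [01000]: ((0 IMPLIES (NOT 0 OR 1)) OR 1) -> 1
  row 9 [01001]: ((0 IMPLIES (NOT 0 OR 1)) OR 1) -> 1
  row 10 [01010]: ((1 IMPLIES (NOT 1 OR 1)) OR 1) -> 1
  row 11 [01011]: ((1 IMPLIES (NOT 1 OR 1)) OR 1) -> 1
  row 12 [01100]: ((0 IMPLIES (NOT 0 OR 1)) OR 1) -> 1
  row 13 [01101]: ((0 IMPLIES (NOT 0 OR 1)) OR 1) -> 1
  row 14 [01110]: ((1 IMPLIES (NOT 1 OR 1)) OR 1) -> 1
  row 15 [01111]: ((1 IMPLIES (NOT 1 OR 1)) OR 1) -> 1
  row 16 [10000]: ((0 IMPLIES (NOT 0 OR 0)) OR 0) -> 1
  row 17 [10001]: ((0 IMPLIES (NOT 0 OR 0)) OR 0) -> 1
  row 18 [10010]: ((1 IMPLIES (NOT 1 OR 0)) OR 0) -> 0
  row 19 [10011]: ((1 IMPLIES (NOT 1 OR 0)) OR 0) -> 0
  row 20 [10100]: ((0 IMPLIES (NOT 0 OR 0)) OR 0) -> 1
  row 21 [10101]: ((0 IMPLIES (NOT 0 OR 0)) OR 0) -> 1
  row 22 [10110]: ((1 IMPLIES (NOT 1 OR 0)) OR 0) -> 0
  row 23 [10111]: ((1 IMPLIES (NOT 1 OR 0)) OR 0) -> 0
  row 24 [11000]: ((0 IMPLIES (NOT 0 OR 1)) OR 1) -> 1
  row 25 [11001]: ((0 IMPLIES (NOT 0 OR 1)) OR 1) -> 1
  row 26 [11010]: ((1 IMPLIES (NOT 1 OR 1)) OR 1) -> 1
  row 27 [11011]: ((1 IMPLIES (NOT 1 OR 1)) OR 1) -> 1
  row 28 [11100]: ((0 IMPLIES (NOT 0 OR 1)) OR 1) -> 1
  row 29 [11101]: ((0 IMPLIES (NOT 0 OR 1)) OR 1) -> 1
  row 30 [11110]: ((1 IMPLIES (NOT 1 OR 1)) OR 1) -> 1
  row 31 [11111]: ((1 IMPLIES (NOT 1 OR 1)) OR 1) -> 1
Full result column, 4 rows per line (a,b,c fixed per line; d,e runs 00..11 left to right):
  rows 0-3 [a,b,c=000]: 1100  = hex C
  rows 4-7 [a,b,c=001]: 1100  = hex C
  rows 8-11 [a,b,c=010]: 1111  = hex F
  rows 12-15 [a,b,c=011]: 1111  = hex F
  rows 16-19 [a,b,c=100]: 1100  = hex C
  rows 20-23 [a,b,c=101]: 1100  = hex C
  rows 24-27 [a,b,c=110]: 1111  = hex F
  rows 28-31 [a,b,c=111]: 1111  = hex F
Output column (row 0 .. row 31) = 11001100111111111100110011111111
Output column grouped in 4s = 1100 1100 1111 1111 1100 1100 1111 1111 = 0xCCFFCCFF
Convert to decimal digit by digit (value = value*16 + digit):
  C -> 12
  12*16 + 12 (C) = 204
  204*16 + 15 (F) = 3279
  3279*16 + 15 (F) = 52479
  52479*16 + 12 (C) = 839676
  839676*16 + 12 (C) = 13434828
  13434828*16 + 15 (F) = 214957263
  214957263*16 + 15 (F) = 3439316223
Decimal = 3439316223

3439316223


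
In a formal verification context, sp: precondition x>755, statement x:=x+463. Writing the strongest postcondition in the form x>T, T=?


Formula: sp(P, x:=E) = exists old_x. (x = E[old_x/x]) AND P[old_x/x] (old_x is the value of x before the assignment; eliminate old_x by solving x = E[old_x/x] for old_x)
Step 1: Precondition P: x>755, i.e. old_x > 755
Step 2: Assignment gives x = old_x + 463, so old_x = x - 463
Step 3: Substitute into P: x - 463 > 755
Step 4: Simplify: x > 755+463 = 1218

1218


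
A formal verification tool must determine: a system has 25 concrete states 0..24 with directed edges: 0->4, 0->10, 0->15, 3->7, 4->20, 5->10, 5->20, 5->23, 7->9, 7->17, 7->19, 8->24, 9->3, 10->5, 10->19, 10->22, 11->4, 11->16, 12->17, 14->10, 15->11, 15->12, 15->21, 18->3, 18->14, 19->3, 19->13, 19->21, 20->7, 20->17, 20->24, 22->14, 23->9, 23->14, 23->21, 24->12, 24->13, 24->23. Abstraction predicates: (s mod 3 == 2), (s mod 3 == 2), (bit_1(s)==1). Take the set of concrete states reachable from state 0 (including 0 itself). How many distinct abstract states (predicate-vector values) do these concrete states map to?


BFS from 0:
Concrete reachable: {0, 3, 4, 5, 7, 9, 10, 11, 12, 13, 14, 15, 16, 17, 19, 20, 21, 22, 23, 24}
Abstract via predicates (s mod 3 == 2), (s mod 3 == 2), (bit_1(s)==1):
  (0,0,0) <- {0, 4, 9, 12, 13, 16, 21, 24}
  (0,0,1) <- {3, 7, 10, 15, 19, 22}
  (1,1,0) <- {5, 17, 20}
  (1,1,1) <- {11, 14, 23}
Distinct abstract states = 4

4


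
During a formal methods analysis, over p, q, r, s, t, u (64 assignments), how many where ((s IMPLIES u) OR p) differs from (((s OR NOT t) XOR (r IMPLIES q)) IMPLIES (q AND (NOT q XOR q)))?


F1 = ((s IMPLIES u) OR p)
F2 = (((s OR NOT t) XOR (r IMPLIES q)) IMPLIES (q AND (NOT q XOR q)))
Evaluate both on each of 64 rows (bits = p,q,r,s,t,u):
  row 0 [000000]: F1=1 F2=1 -> 0
  row 1 [000001]: F1=1 F2=1 -> 0
  row 2 [000010]: F1=1 F2=0 (differ) -> 1
  row 3 [000011]: F1=1 F2=0 (differ) -> 1
  row 4 [000100]: F1=0 F2=1 (differ) -> 1
  (every remaining row is evaluated the same way; all 64 results are listed next)
Full result column, 8 rows per line (p,q,r fixed per line; s,t,u runs 000..111 left to right):
  rows 0-7 [p,q,r=000]: 00111010  (ones: 4)
  rows 8-15 [p,q,r=001]: 11000101  (ones: 4)
  rows 16-23 [p,q,r=010]: 00001010  (ones: 2)
  rows 24-31 [p,q,r=011]: 00001010  (ones: 2)
  rows 32-39 [p,q,r=100]: 00110000  (ones: 2)
  rows 40-47 [p,q,r=101]: 11001111  (ones: 6)
  rows 48-55 [p,q,r=110]: 00000000  (ones: 0)
  rows 56-63 [p,q,r=111]: 00000000  (ones: 0)
Disagreements = 4+4+2+2+2+6+0+0 = 20

20


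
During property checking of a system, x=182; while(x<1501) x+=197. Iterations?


Step 1: x goes from 182 toward 1501 by 197; the body runs while x<1501, so iterations = ceil((bound-start)/step)
Step 2: Distance=1319
Step 3: ceil(1319/197)=7

7


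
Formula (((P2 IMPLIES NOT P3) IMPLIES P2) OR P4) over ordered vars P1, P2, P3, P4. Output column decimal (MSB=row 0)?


Formula: (((P2 IMPLIES NOT P3) IMPLIES P2) OR P4) over P1, P2, P3, P4 (16 rows)
Evaluate each row (bits = P1,P2,P3,P4, MSB first):
  row 0 [0000]: (((0 IMPLIES NOT 0) IMPLIES 0) OR 0) -> 0
  row 1 [0001]: (((0 IMPLIES NOT 0) IMPLIES 0) OR 1) -> 1
  row 2 [0010]: (((0 IMPLIES NOT 1) IMPLIES 0) OR 0) -> 0
  row 3 [0011]: (((0 IMPLIES NOT 1) IMPLIES 0) OR 1) -> 1
  row 4 [0100]: (((1 IMPLIES NOT 0) IMPLIES 1) OR 0) -> 1
  row 5 [0101]: (((1 IMPLIES NOT 0) IMPLIES 1) OR 1) -> 1
  row 6 [0110]: (((1 IMPLIES NOT 1) IMPLIES 1) OR 0) -> 1
  row 7 [0111]: (((1 IMPLIES NOT 1) IMPLIES 1) OR 1) -> 1
  row 8 [1000]: (((0 IMPLIES NOT 0) IMPLIES 0) OR 0) -> 0
  row 9 [1001]: (((0 IMPLIES NOT 0) IMPLIES 0) OR 1) -> 1
  row 10 [1010]: (((0 IMPLIES NOT 1) IMPLIES 0) OR 0) -> 0
  row 11 [1011]: (((0 IMPLIES NOT 1) IMPLIES 0) OR 1) -> 1
  row 12 [1100]: (((1 IMPLIES NOT 0) IMPLIES 1) OR 0) -> 1
  row 13 [1101]: (((1 IMPLIES NOT 0) IMPLIES 1) OR 1) -> 1
  row 14 [1110]: (((1 IMPLIES NOT 1) IMPLIES 1) OR 0) -> 1
  row 15 [1111]: (((1 IMPLIES NOT 1) IMPLIES 1) OR 1) -> 1
Full result column, 4 rows per line (P1,P2 fixed per line; P3,P4 runs 00..11 left to right):
  rows 0-3 [P1,P2=00]: 0101  = hex 5
  rows 4-7 [P1,P2=01]: 1111  = hex F
  rows 8-11 [P1,P2=10]: 0101  = hex 5
  rows 12-15 [P1,P2=11]: 1111  = hex F
Output column (row 0 .. row 15) = 0101111101011111
Output column grouped in 4s = 0101 1111 0101 1111 = 0x5F5F
Convert to decimal digit by digit (value = value*16 + digit):
  5 -> 5
  5*16 + 15 (F) = 95
  95*16 + 5 = 1525
  1525*16 + 15 (F) = 24415
Decimal = 24415

24415


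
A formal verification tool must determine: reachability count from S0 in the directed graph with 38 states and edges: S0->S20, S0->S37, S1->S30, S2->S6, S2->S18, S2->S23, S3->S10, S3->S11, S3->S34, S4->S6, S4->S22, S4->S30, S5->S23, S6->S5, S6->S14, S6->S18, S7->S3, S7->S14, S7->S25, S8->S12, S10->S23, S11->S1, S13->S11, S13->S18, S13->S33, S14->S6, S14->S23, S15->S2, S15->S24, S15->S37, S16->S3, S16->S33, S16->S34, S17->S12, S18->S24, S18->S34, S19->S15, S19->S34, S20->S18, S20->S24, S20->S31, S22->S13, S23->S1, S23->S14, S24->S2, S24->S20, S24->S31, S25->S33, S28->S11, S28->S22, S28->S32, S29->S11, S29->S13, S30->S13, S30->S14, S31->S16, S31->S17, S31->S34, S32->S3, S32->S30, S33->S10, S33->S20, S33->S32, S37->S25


BFS from S0:
  layer 0: {S0}
  layer 1: {S20, S37}
  layer 2: {S18, S24, S25, S31}
  layer 3: {S2, S16, S17, S33, S34}
  layer 4: {S3, S6, S10, S12, S23, S32}
  layer 5: {S1, S5, S11, S14, S30}
  layer 6: {S13}
Reachable set: {S0, S1, S2, S3, S5, S6, S10, S11, S12, S13, S14, S16, S17, S18, S20, S23, S24, S25, S30, S31, S32, S33, S34, S37}
Count = 24

24


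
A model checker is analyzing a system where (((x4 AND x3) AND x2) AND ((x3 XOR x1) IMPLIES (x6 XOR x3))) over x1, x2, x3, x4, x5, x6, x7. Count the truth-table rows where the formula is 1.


Formula: (((x4 AND x3) AND x2) AND ((x3 XOR x1) IMPLIES (x6 XOR x3))) over 7 vars (128 rows)
Evaluate each row (x1, x2, x3, x4, x5, x6, x7 as bits, MSB first):
  row 0 [0000000]: (((0 AND 0) AND 0) AND ((0 XOR 0) IMPLIES (0 XOR 0))) -> 0
  row 1 [0000001]: (((0 AND 0) AND 0) AND ((0 XOR 0) IMPLIES (0 XOR 0))) -> 0
  row 2 [0000010]: (((0 AND 0) AND 0) AND ((0 XOR 0) IMPLIES (1 XOR 0))) -> 0
  row 3 [0000011]: (((0 AND 0) AND 0) AND ((0 XOR 0) IMPLIES (1 XOR 0))) -> 0
  row 4 [0000100]: (((0 AND 0) AND 0) AND ((0 XOR 0) IMPLIES (0 XOR 0))) -> 0
  (every remaining row is evaluated the same way; all 128 results are listed next)
Full result column, 8 rows per line (x1,x2,x3,x4 fixed per line; x5,x6,x7 runs 000..111 left to right):
  rows 0-7 [x1,x2,x3,x4=0000]: 00000000  (ones: 0)
  rows 8-15 [x1,x2,x3,x4=0001]: 00000000  (ones: 0)
  rows 16-23 [x1,x2,x3,x4=0010]: 00000000  (ones: 0)
  rows 24-31 [x1,x2,x3,x4=0011]: 00000000  (ones: 0)
  rows 32-39 [x1,x2,x3,x4=0100]: 00000000  (ones: 0)
  rows 40-47 [x1,x2,x3,x4=0101]: 00000000  (ones: 0)
  rows 48-55 [x1,x2,x3,x4=0110]: 00000000  (ones: 0)
  rows 56-63 [x1,x2,x3,x4=0111]: 11001100  (ones: 4)
  rows 64-71 [x1,x2,x3,x4=1000]: 00000000  (ones: 0)
  rows 72-79 [x1,x2,x3,x4=1001]: 00000000  (ones: 0)
  rows 80-87 [x1,x2,x3,x4=1010]: 00000000  (ones: 0)
  rows 88-95 [x1,x2,x3,x4=1011]: 00000000  (ones: 0)
  rows 96-103 [x1,x2,x3,x4=1100]: 00000000  (ones: 0)
  rows 104-111 [x1,x2,x3,x4=1101]: 00000000  (ones: 0)
  rows 112-119 [x1,x2,x3,x4=1110]: 00000000  (ones: 0)
  rows 120-127 [x1,x2,x3,x4=1111]: 11111111  (ones: 8)
Count of 1-rows = 0+0+0+0+0+0+0+4+0+0+0+0+0+0+0+8 = 12

12


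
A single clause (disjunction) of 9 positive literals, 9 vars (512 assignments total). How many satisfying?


Step 1: Total=2^9=512
Step 2: Unsat when all 9 false: 2^0=1
Step 3: Sat=512-1=511

511


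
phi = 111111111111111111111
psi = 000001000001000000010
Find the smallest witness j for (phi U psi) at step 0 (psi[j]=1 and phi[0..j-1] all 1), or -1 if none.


(phi U psi) at 0: need smallest j with psi[j]=1 and phi[i]=1 for all i in [0,j).
Scan from step 0:
  step 0: phi=1, psi=0 -> continue
  step 1: phi=1, psi=0 -> continue
  step 2: phi=1, psi=0 -> continue
  step 3: phi=1, psi=0 -> continue
  step 5: psi=1 and phi held for [0,5) -> witness found
Witness step = 5

5


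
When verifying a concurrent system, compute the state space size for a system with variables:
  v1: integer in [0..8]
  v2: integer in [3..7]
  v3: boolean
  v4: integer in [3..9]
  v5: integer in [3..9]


State space = product of domain sizes of all variables.
Domain sizes:
  v1 (integer in [0..8]): 9
  v2 (integer in [3..7]): 5
  v3 (boolean): 2
  v4 (integer in [3..9]): 7
  v5 (integer in [3..9]): 7
Product = 9 * 5 * 2 * 7 * 7 = 4410

4410


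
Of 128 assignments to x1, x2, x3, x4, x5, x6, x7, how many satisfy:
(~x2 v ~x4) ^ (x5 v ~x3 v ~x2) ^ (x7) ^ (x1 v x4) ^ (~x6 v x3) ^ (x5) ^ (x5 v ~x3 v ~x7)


CNF with 7 clauses over 7 vars (128 assignments).
An assignment satisfies CNF iff every clause has >=1 true literal.
Check each row (bits = x1,x2,x3,x4,x5,x6,x7; clause T/F shown):
  row 0 [0000000]: clauses=TTFFTFT -> 0
  row 1 [0000001]: clauses=TTTFTFT -> 0
  row 2 [0000010]: clauses=TTFFFFT -> 0
  row 3 [0000011]: clauses=TTTFFFT -> 0
  row 4 [0000100]: clauses=TTFFTTT -> 0
  (every remaining row is evaluated the same way; all 128 results are listed next)
Full result column, 8 rows per line (x1,x2,x3,x4 fixed per line; x5,x6,x7 runs 000..111 left to right):
  rows 0-7 [x1,x2,x3,x4=0000]: 00000000  (ones: 0)
  rows 8-15 [x1,x2,x3,x4=0001]: 00000100  (ones: 1)
  rows 16-23 [x1,x2,x3,x4=0010]: 00000000  (ones: 0)
  rows 24-31 [x1,x2,x3,x4=0011]: 00000101  (ones: 2)
  rows 32-39 [x1,x2,x3,x4=0100]: 00000000  (ones: 0)
  rows 40-47 [x1,x2,x3,x4=0101]: 00000000  (ones: 0)
  rows 48-55 [x1,x2,x3,x4=0110]: 00000000  (ones: 0)
  rows 56-63 [x1,x2,x3,x4=0111]: 00000000  (ones: 0)
  rows 64-71 [x1,x2,x3,x4=1000]: 00000100  (ones: 1)
  rows 72-79 [x1,x2,x3,x4=1001]: 00000100  (ones: 1)
  rows 80-87 [x1,x2,x3,x4=1010]: 00000101  (ones: 2)
  rows 88-95 [x1,x2,x3,x4=1011]: 00000101  (ones: 2)
  rows 96-103 [x1,x2,x3,x4=1100]: 00000100  (ones: 1)
  rows 104-111 [x1,x2,x3,x4=1101]: 00000000  (ones: 0)
  rows 112-119 [x1,x2,x3,x4=1110]: 00000101  (ones: 2)
  rows 120-127 [x1,x2,x3,x4=1111]: 00000000  (ones: 0)
Satisfying assignments = 0+1+0+2+0+0+0+0+1+1+2+2+1+0+2+0 = 12

12


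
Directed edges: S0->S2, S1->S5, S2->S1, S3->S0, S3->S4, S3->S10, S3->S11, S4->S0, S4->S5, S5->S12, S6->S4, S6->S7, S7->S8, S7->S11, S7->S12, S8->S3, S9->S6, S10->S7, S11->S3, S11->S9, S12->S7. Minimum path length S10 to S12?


BFS layer-by-layer from S10:
  dist 0: {S10}
  dist 1: {S7}
  dist 2: {S8, S11, S12}
  -> S12 reached at distance 2
Shortest path length = 2

2


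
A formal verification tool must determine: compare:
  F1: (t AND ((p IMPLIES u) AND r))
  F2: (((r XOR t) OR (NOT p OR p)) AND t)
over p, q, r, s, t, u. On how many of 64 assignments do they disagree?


F1 = (t AND ((p IMPLIES u) AND r))
F2 = (((r XOR t) OR (NOT p OR p)) AND t)
Evaluate both on each of 64 rows (bits = p,q,r,s,t,u):
  row 0 [000000]: F1=0 F2=0 -> 0
  row 1 [000001]: F1=0 F2=0 -> 0
  row 2 [000010]: F1=0 F2=1 (differ) -> 1
  row 3 [000011]: F1=0 F2=1 (differ) -> 1
  row 4 [000100]: F1=0 F2=0 -> 0
  (every remaining row is evaluated the same way; all 64 results are listed next)
Full result column, 8 rows per line (p,q,r fixed per line; s,t,u runs 000..111 left to right):
  rows 0-7 [p,q,r=000]: 00110011  (ones: 4)
  rows 8-15 [p,q,r=001]: 00000000  (ones: 0)
  rows 16-23 [p,q,r=010]: 00110011  (ones: 4)
  rows 24-31 [p,q,r=011]: 00000000  (ones: 0)
  rows 32-39 [p,q,r=100]: 00110011  (ones: 4)
  rows 40-47 [p,q,r=101]: 00100010  (ones: 2)
  rows 48-55 [p,q,r=110]: 00110011  (ones: 4)
  rows 56-63 [p,q,r=111]: 00100010  (ones: 2)
Disagreements = 4+0+4+0+4+2+4+2 = 20

20


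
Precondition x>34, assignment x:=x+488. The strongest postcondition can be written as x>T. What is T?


Formula: sp(P, x:=E) = exists old_x. (x = E[old_x/x]) AND P[old_x/x] (old_x is the value of x before the assignment; eliminate old_x by solving x = E[old_x/x] for old_x)
Step 1: Precondition P: x>34, i.e. old_x > 34
Step 2: Assignment gives x = old_x + 488, so old_x = x - 488
Step 3: Substitute into P: x - 488 > 34
Step 4: Simplify: x > 34+488 = 522

522


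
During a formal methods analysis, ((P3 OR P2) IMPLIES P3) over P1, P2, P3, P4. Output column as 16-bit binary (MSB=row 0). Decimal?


Formula: ((P3 OR P2) IMPLIES P3) over P1, P2, P3, P4 (16 rows)
Evaluate each row (bits = P1,P2,P3,P4, MSB first):
  row 0 [0000]: ((0 OR 0) IMPLIES 0) -> 1
  row 1 [0001]: ((0 OR 0) IMPLIES 0) -> 1
  row 2 [0010]: ((1 OR 0) IMPLIES 1) -> 1
  row 3 [0011]: ((1 OR 0) IMPLIES 1) -> 1
  row 4 [0100]: ((0 OR 1) IMPLIES 0) -> 0
  row 5 [0101]: ((0 OR 1) IMPLIES 0) -> 0
  row 6 [0110]: ((1 OR 1) IMPLIES 1) -> 1
  row 7 [0111]: ((1 OR 1) IMPLIES 1) -> 1
  row 8 [1000]: ((0 OR 0) IMPLIES 0) -> 1
  row 9 [1001]: ((0 OR 0) IMPLIES 0) -> 1
  row 10 [1010]: ((1 OR 0) IMPLIES 1) -> 1
  row 11 [1011]: ((1 OR 0) IMPLIES 1) -> 1
  row 12 [1100]: ((0 OR 1) IMPLIES 0) -> 0
  row 13 [1101]: ((0 OR 1) IMPLIES 0) -> 0
  row 14 [1110]: ((1 OR 1) IMPLIES 1) -> 1
  row 15 [1111]: ((1 OR 1) IMPLIES 1) -> 1
Full result column, 4 rows per line (P1,P2 fixed per line; P3,P4 runs 00..11 left to right):
  rows 0-3 [P1,P2=00]: 1111  = hex F
  rows 4-7 [P1,P2=01]: 0011  = hex 3
  rows 8-11 [P1,P2=10]: 1111  = hex F
  rows 12-15 [P1,P2=11]: 0011  = hex 3
Output column (row 0 .. row 15) = 1111001111110011
Output column grouped in 4s = 1111 0011 1111 0011 = 0xF3F3
Convert to decimal digit by digit (value = value*16 + digit):
  F -> 15
  15*16 + 3 = 243
  243*16 + 15 (F) = 3903
  3903*16 + 3 = 62451
Decimal = 62451

62451


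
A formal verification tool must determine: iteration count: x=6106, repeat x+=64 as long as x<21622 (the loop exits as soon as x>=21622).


Step 1: x goes from 6106 toward 21622 by 64; the body runs while x<21622, so iterations = ceil((bound-start)/step)
Step 2: Distance=15516
Step 3: ceil(15516/64)=243

243


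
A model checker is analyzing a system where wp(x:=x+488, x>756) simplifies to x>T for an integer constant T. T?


Formula: wp(x:=E, P) = P[E/x] (substitute E for x in postcondition)
Step 1: Postcondition: x>756
Step 2: Substitute x+488 for x: x+488>756
Step 3: Solve for x: x > 756-488 = 268

268


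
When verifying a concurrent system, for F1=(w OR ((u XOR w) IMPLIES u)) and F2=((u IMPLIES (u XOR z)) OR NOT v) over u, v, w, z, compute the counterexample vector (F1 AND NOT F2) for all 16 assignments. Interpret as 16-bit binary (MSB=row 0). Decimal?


F1 = (w OR ((u XOR w) IMPLIES u))
F2 = ((u IMPLIES (u XOR z)) OR NOT v)
Counterexample to F1=>F2 is where F1=1 and F2=0.
Evaluate each row (bits = u,v,w,z, MSB first):
  row 0 [0000]: F1=1 F2=1 -> F1&~F2 -> 0
  row 1 [0001]: F1=1 F2=1 -> F1&~F2 -> 0
  row 2 [0010]: F1=1 F2=1 -> F1&~F2 -> 0
  row 3 [0011]: F1=1 F2=1 -> F1&~F2 -> 0
  row 4 [0100]: F1=1 F2=1 -> F1&~F2 -> 0
  row 5 [0101]: F1=1 F2=1 -> F1&~F2 -> 0
  row 6 [0110]: F1=1 F2=1 -> F1&~F2 -> 0
  row 7 [0111]: F1=1 F2=1 -> F1&~F2 -> 0
  row 8 [1000]: F1=1 F2=1 -> F1&~F2 -> 0
  row 9 [1001]: F1=1 F2=1 -> F1&~F2 -> 0
  row 10 [1010]: F1=1 F2=1 -> F1&~F2 -> 0
  row 11 [1011]: F1=1 F2=1 -> F1&~F2 -> 0
  row 12 [1100]: F1=1 F2=1 -> F1&~F2 -> 0
  row 13 [1101]: F1=1 F2=0 -> F1&~F2 -> 1
  row 14 [1110]: F1=1 F2=1 -> F1&~F2 -> 0
  row 15 [1111]: F1=1 F2=0 -> F1&~F2 -> 1
Full result column, 4 rows per line (u,v fixed per line; w,z runs 00..11 left to right):
  rows 0-3 [u,v=00]: 0000  = hex 0
  rows 4-7 [u,v=01]: 0000  = hex 0
  rows 8-11 [u,v=10]: 0000  = hex 0
  rows 12-15 [u,v=11]: 0101  = hex 5
Counterexample vector (row 0 .. row 15) = 0000000000000101
Output column grouped in 4s = 0000 0000 0000 0101 = 0x0005
Convert to decimal digit by digit (value = value*16 + digit):
  0 -> 0
  0*16 + 0 = 0
  0*16 + 0 = 0
  0*16 + 5 = 5
Decimal = 5

5


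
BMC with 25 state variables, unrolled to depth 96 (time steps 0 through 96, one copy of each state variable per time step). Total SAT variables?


BMC unrolls to depth k, creating one copy of each state var for steps 0..k.
Step count = 96 + 1 = 97 (steps 0 through 96)
Vars per step = 25
Total = 25 * 97 = 2425

2425


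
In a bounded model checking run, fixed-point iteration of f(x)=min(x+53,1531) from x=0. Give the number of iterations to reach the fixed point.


Step 1: x=0, cap=1531, increment=53
Step 2: x grows by 53 each step until capped at 1531; fixed point is x=1531
Step 3: iterations = ceil(1531/53) = 29

29


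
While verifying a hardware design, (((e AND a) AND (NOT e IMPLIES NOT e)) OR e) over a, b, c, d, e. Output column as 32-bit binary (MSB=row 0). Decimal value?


Formula: (((e AND a) AND (NOT e IMPLIES NOT e)) OR e) over a, b, c, d, e (32 rows)
Evaluate each row (bits = a,b,c,d,e, MSB first):
  row 0 [00000]: (((0 AND 0) AND (NOT 0 IMPLIES NOT 0)) OR 0) -> 0
  row 1 [00001]: (((1 AND 0) AND (NOT 1 IMPLIES NOT 1)) OR 1) -> 1
  row 2 [00010]: (((0 AND 0) AND (NOT 0 IMPLIES NOT 0)) OR 0) -> 0
  row 3 [00011]: (((1 AND 0) AND (NOT 1 IMPLIES NOT 1)) OR 1) -> 1
  row 4 [00100]: (((0 AND 0) AND (NOT 0 IMPLIES NOT 0)) OR 0) -> 0
  row 5 [00101]: (((1 AND 0) AND (NOT 1 IMPLIES NOT 1)) OR 1) -> 1
  row 6 [00110]: (((0 AND 0) AND (NOT 0 IMPLIES NOT 0)) OR 0) -> 0
  row 7 [00111]: (((1 AND 0) AND (NOT 1 IMPLIES NOT 1)) OR 1) -> 1
  row 8 [01000]: (((0 AND 0) AND (NOT 0 IMPLIES NOT 0)) OR 0) -> 0
  row 9 [01001]: (((1 AND 0) AND (NOT 1 IMPLIES NOT 1)) OR 1) -> 1
  row 10 [01010]: (((0 AND 0) AND (NOT 0 IMPLIES NOT 0)) OR 0) -> 0
  row 11 [01011]: (((1 AND 0) AND (NOT 1 IMPLIES NOT 1)) OR 1) -> 1
  row 12 [01100]: (((0 AND 0) AND (NOT 0 IMPLIES NOT 0)) OR 0) -> 0
  row 13 [01101]: (((1 AND 0) AND (NOT 1 IMPLIES NOT 1)) OR 1) -> 1
  row 14 [01110]: (((0 AND 0) AND (NOT 0 IMPLIES NOT 0)) OR 0) -> 0
  row 15 [01111]: (((1 AND 0) AND (NOT 1 IMPLIES NOT 1)) OR 1) -> 1
  row 16 [10000]: (((0 AND 1) AND (NOT 0 IMPLIES NOT 0)) OR 0) -> 0
  row 17 [10001]: (((1 AND 1) AND (NOT 1 IMPLIES NOT 1)) OR 1) -> 1
  row 18 [10010]: (((0 AND 1) AND (NOT 0 IMPLIES NOT 0)) OR 0) -> 0
  row 19 [10011]: (((1 AND 1) AND (NOT 1 IMPLIES NOT 1)) OR 1) -> 1
  row 20 [10100]: (((0 AND 1) AND (NOT 0 IMPLIES NOT 0)) OR 0) -> 0
  row 21 [10101]: (((1 AND 1) AND (NOT 1 IMPLIES NOT 1)) OR 1) -> 1
  row 22 [10110]: (((0 AND 1) AND (NOT 0 IMPLIES NOT 0)) OR 0) -> 0
  row 23 [10111]: (((1 AND 1) AND (NOT 1 IMPLIES NOT 1)) OR 1) -> 1
  row 24 [11000]: (((0 AND 1) AND (NOT 0 IMPLIES NOT 0)) OR 0) -> 0
  row 25 [11001]: (((1 AND 1) AND (NOT 1 IMPLIES NOT 1)) OR 1) -> 1
  row 26 [11010]: (((0 AND 1) AND (NOT 0 IMPLIES NOT 0)) OR 0) -> 0
  row 27 [11011]: (((1 AND 1) AND (NOT 1 IMPLIES NOT 1)) OR 1) -> 1
  row 28 [11100]: (((0 AND 1) AND (NOT 0 IMPLIES NOT 0)) OR 0) -> 0
  row 29 [11101]: (((1 AND 1) AND (NOT 1 IMPLIES NOT 1)) OR 1) -> 1
  row 30 [11110]: (((0 AND 1) AND (NOT 0 IMPLIES NOT 0)) OR 0) -> 0
  row 31 [11111]: (((1 AND 1) AND (NOT 1 IMPLIES NOT 1)) OR 1) -> 1
Full result column, 4 rows per line (a,b,c fixed per line; d,e runs 00..11 left to right):
  rows 0-3 [a,b,c=000]: 0101  = hex 5
  rows 4-7 [a,b,c=001]: 0101  = hex 5
  rows 8-11 [a,b,c=010]: 0101  = hex 5
  rows 12-15 [a,b,c=011]: 0101  = hex 5
  rows 16-19 [a,b,c=100]: 0101  = hex 5
  rows 20-23 [a,b,c=101]: 0101  = hex 5
  rows 24-27 [a,b,c=110]: 0101  = hex 5
  rows 28-31 [a,b,c=111]: 0101  = hex 5
Output column (row 0 .. row 31) = 01010101010101010101010101010101
Output column grouped in 4s = 0101 0101 0101 0101 0101 0101 0101 0101 = 0x55555555
Convert to decimal digit by digit (value = value*16 + digit):
  5 -> 5
  5*16 + 5 = 85
  85*16 + 5 = 1365
  1365*16 + 5 = 21845
  21845*16 + 5 = 349525
  349525*16 + 5 = 5592405
  5592405*16 + 5 = 89478485
  89478485*16 + 5 = 1431655765
Decimal = 1431655765

1431655765


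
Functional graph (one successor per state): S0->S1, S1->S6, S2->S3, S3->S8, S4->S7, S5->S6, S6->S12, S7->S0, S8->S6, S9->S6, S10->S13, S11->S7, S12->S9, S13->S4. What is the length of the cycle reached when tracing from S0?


Trace from S0 until a state repeats:
  S0 -> S1 -> S6 -> S12 -> S9 -> S6
S6 first seen at step 2, revisited at step 5.
Cycle length = 5 - 2 = 3

3


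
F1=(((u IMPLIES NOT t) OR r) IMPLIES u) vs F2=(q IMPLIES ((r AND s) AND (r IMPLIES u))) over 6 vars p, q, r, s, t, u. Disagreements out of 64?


F1 = (((u IMPLIES NOT t) OR r) IMPLIES u)
F2 = (q IMPLIES ((r AND s) AND (r IMPLIES u)))
Evaluate both on each of 64 rows (bits = p,q,r,s,t,u):
  row 0 [000000]: F1=0 F2=1 (differ) -> 1
  row 1 [000001]: F1=1 F2=1 -> 0
  row 2 [000010]: F1=0 F2=1 (differ) -> 1
  row 3 [000011]: F1=1 F2=1 -> 0
  row 4 [000100]: F1=0 F2=1 (differ) -> 1
  (every remaining row is evaluated the same way; all 64 results are listed next)
Full result column, 8 rows per line (p,q,r fixed per line; s,t,u runs 000..111 left to right):
  rows 0-7 [p,q,r=000]: 10101010  (ones: 4)
  rows 8-15 [p,q,r=001]: 10101010  (ones: 4)
  rows 16-23 [p,q,r=010]: 01010101  (ones: 4)
  rows 24-31 [p,q,r=011]: 01010000  (ones: 2)
  rows 32-39 [p,q,r=100]: 10101010  (ones: 4)
  rows 40-47 [p,q,r=101]: 10101010  (ones: 4)
  rows 48-55 [p,q,r=110]: 01010101  (ones: 4)
  rows 56-63 [p,q,r=111]: 01010000  (ones: 2)
Disagreements = 4+4+4+2+4+4+4+2 = 28

28


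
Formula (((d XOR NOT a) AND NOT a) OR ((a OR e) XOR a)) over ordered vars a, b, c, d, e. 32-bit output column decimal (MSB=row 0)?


Formula: (((d XOR NOT a) AND NOT a) OR ((a OR e) XOR a)) over a, b, c, d, e (32 rows)
Evaluate each row (bits = a,b,c,d,e, MSB first):
  row 0 [00000]: (((0 XOR NOT 0) AND NOT 0) OR ((0 OR 0) XOR 0)) -> 1
  row 1 [00001]: (((0 XOR NOT 0) AND NOT 0) OR ((0 OR 1) XOR 0)) -> 1
  row 2 [00010]: (((1 XOR NOT 0) AND NOT 0) OR ((0 OR 0) XOR 0)) -> 0
  row 3 [00011]: (((1 XOR NOT 0) AND NOT 0) OR ((0 OR 1) XOR 0)) -> 1
  row 4 [00100]: (((0 XOR NOT 0) AND NOT 0) OR ((0 OR 0) XOR 0)) -> 1
  row 5 [00101]: (((0 XOR NOT 0) AND NOT 0) OR ((0 OR 1) XOR 0)) -> 1
  row 6 [00110]: (((1 XOR NOT 0) AND NOT 0) OR ((0 OR 0) XOR 0)) -> 0
  row 7 [00111]: (((1 XOR NOT 0) AND NOT 0) OR ((0 OR 1) XOR 0)) -> 1
  row 8 [01000]: (((0 XOR NOT 0) AND NOT 0) OR ((0 OR 0) XOR 0)) -> 1
  row 9 [01001]: (((0 XOR NOT 0) AND NOT 0) OR ((0 OR 1) XOR 0)) -> 1
  row 10 [01010]: (((1 XOR NOT 0) AND NOT 0) OR ((0 OR 0) XOR 0)) -> 0
  row 11 [01011]: (((1 XOR NOT 0) AND NOT 0) OR ((0 OR 1) XOR 0)) -> 1
  row 12 [01100]: (((0 XOR NOT 0) AND NOT 0) OR ((0 OR 0) XOR 0)) -> 1
  row 13 [01101]: (((0 XOR NOT 0) AND NOT 0) OR ((0 OR 1) XOR 0)) -> 1
  row 14 [01110]: (((1 XOR NOT 0) AND NOT 0) OR ((0 OR 0) XOR 0)) -> 0
  row 15 [01111]: (((1 XOR NOT 0) AND NOT 0) OR ((0 OR 1) XOR 0)) -> 1
  row 16 [10000]: (((0 XOR NOT 1) AND NOT 1) OR ((1 OR 0) XOR 1)) -> 0
  row 17 [10001]: (((0 XOR NOT 1) AND NOT 1) OR ((1 OR 1) XOR 1)) -> 0
  row 18 [10010]: (((1 XOR NOT 1) AND NOT 1) OR ((1 OR 0) XOR 1)) -> 0
  row 19 [10011]: (((1 XOR NOT 1) AND NOT 1) OR ((1 OR 1) XOR 1)) -> 0
  row 20 [10100]: (((0 XOR NOT 1) AND NOT 1) OR ((1 OR 0) XOR 1)) -> 0
  row 21 [10101]: (((0 XOR NOT 1) AND NOT 1) OR ((1 OR 1) XOR 1)) -> 0
  row 22 [10110]: (((1 XOR NOT 1) AND NOT 1) OR ((1 OR 0) XOR 1)) -> 0
  row 23 [10111]: (((1 XOR NOT 1) AND NOT 1) OR ((1 OR 1) XOR 1)) -> 0
  row 24 [11000]: (((0 XOR NOT 1) AND NOT 1) OR ((1 OR 0) XOR 1)) -> 0
  row 25 [11001]: (((0 XOR NOT 1) AND NOT 1) OR ((1 OR 1) XOR 1)) -> 0
  row 26 [11010]: (((1 XOR NOT 1) AND NOT 1) OR ((1 OR 0) XOR 1)) -> 0
  row 27 [11011]: (((1 XOR NOT 1) AND NOT 1) OR ((1 OR 1) XOR 1)) -> 0
  row 28 [11100]: (((0 XOR NOT 1) AND NOT 1) OR ((1 OR 0) XOR 1)) -> 0
  row 29 [11101]: (((0 XOR NOT 1) AND NOT 1) OR ((1 OR 1) XOR 1)) -> 0
  row 30 [11110]: (((1 XOR NOT 1) AND NOT 1) OR ((1 OR 0) XOR 1)) -> 0
  row 31 [11111]: (((1 XOR NOT 1) AND NOT 1) OR ((1 OR 1) XOR 1)) -> 0
Full result column, 4 rows per line (a,b,c fixed per line; d,e runs 00..11 left to right):
  rows 0-3 [a,b,c=000]: 1101  = hex D
  rows 4-7 [a,b,c=001]: 1101  = hex D
  rows 8-11 [a,b,c=010]: 1101  = hex D
  rows 12-15 [a,b,c=011]: 1101  = hex D
  rows 16-19 [a,b,c=100]: 0000  = hex 0
  rows 20-23 [a,b,c=101]: 0000  = hex 0
  rows 24-27 [a,b,c=110]: 0000  = hex 0
  rows 28-31 [a,b,c=111]: 0000  = hex 0
Output column (row 0 .. row 31) = 11011101110111010000000000000000
Output column grouped in 4s = 1101 1101 1101 1101 0000 0000 0000 0000 = 0xDDDD0000
Convert to decimal digit by digit (value = value*16 + digit):
  D -> 13
  13*16 + 13 (D) = 221
  221*16 + 13 (D) = 3549
  3549*16 + 13 (D) = 56797
  56797*16 + 0 = 908752
  908752*16 + 0 = 14540032
  14540032*16 + 0 = 232640512
  232640512*16 + 0 = 3722248192
Decimal = 3722248192

3722248192


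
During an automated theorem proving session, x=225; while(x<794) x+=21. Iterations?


Step 1: x goes from 225 toward 794 by 21; the body runs while x<794, so iterations = ceil((bound-start)/step)
Step 2: Distance=569
Step 3: ceil(569/21)=28

28


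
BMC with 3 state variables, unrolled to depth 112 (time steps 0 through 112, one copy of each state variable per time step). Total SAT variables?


BMC unrolls to depth k, creating one copy of each state var for steps 0..k.
Step count = 112 + 1 = 113 (steps 0 through 112)
Vars per step = 3
Total = 3 * 113 = 339

339


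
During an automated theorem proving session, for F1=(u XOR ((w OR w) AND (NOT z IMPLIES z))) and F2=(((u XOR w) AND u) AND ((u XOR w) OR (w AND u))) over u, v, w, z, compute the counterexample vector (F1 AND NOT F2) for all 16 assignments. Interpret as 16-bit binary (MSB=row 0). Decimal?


F1 = (u XOR ((w OR w) AND (NOT z IMPLIES z)))
F2 = (((u XOR w) AND u) AND ((u XOR w) OR (w AND u)))
Counterexample to F1=>F2 is where F1=1 and F2=0.
Evaluate each row (bits = u,v,w,z, MSB first):
  row 0 [0000]: F1=0 F2=0 -> F1&~F2 -> 0
  row 1 [0001]: F1=0 F2=0 -> F1&~F2 -> 0
  row 2 [0010]: F1=0 F2=0 -> F1&~F2 -> 0
  row 3 [0011]: F1=1 F2=0 -> F1&~F2 -> 1
  row 4 [0100]: F1=0 F2=0 -> F1&~F2 -> 0
  row 5 [0101]: F1=0 F2=0 -> F1&~F2 -> 0
  row 6 [0110]: F1=0 F2=0 -> F1&~F2 -> 0
  row 7 [0111]: F1=1 F2=0 -> F1&~F2 -> 1
  row 8 [1000]: F1=1 F2=1 -> F1&~F2 -> 0
  row 9 [1001]: F1=1 F2=1 -> F1&~F2 -> 0
  row 10 [1010]: F1=1 F2=0 -> F1&~F2 -> 1
  row 11 [1011]: F1=0 F2=0 -> F1&~F2 -> 0
  row 12 [1100]: F1=1 F2=1 -> F1&~F2 -> 0
  row 13 [1101]: F1=1 F2=1 -> F1&~F2 -> 0
  row 14 [1110]: F1=1 F2=0 -> F1&~F2 -> 1
  row 15 [1111]: F1=0 F2=0 -> F1&~F2 -> 0
Full result column, 4 rows per line (u,v fixed per line; w,z runs 00..11 left to right):
  rows 0-3 [u,v=00]: 0001  = hex 1
  rows 4-7 [u,v=01]: 0001  = hex 1
  rows 8-11 [u,v=10]: 0010  = hex 2
  rows 12-15 [u,v=11]: 0010  = hex 2
Counterexample vector (row 0 .. row 15) = 0001000100100010
Output column grouped in 4s = 0001 0001 0010 0010 = 0x1122
Convert to decimal digit by digit (value = value*16 + digit):
  1 -> 1
  1*16 + 1 = 17
  17*16 + 2 = 274
  274*16 + 2 = 4386
Decimal = 4386

4386


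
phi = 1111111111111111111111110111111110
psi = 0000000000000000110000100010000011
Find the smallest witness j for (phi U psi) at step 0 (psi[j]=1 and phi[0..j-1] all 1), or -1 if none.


(phi U psi) at 0: need smallest j with psi[j]=1 and phi[i]=1 for all i in [0,j).
Scan from step 0:
  step 0: phi=1, psi=0 -> continue
  step 1: phi=1, psi=0 -> continue
  step 2: phi=1, psi=0 -> continue
  step 3: phi=1, psi=0 -> continue
  step 16: psi=1 and phi held for [0,16) -> witness found
Witness step = 16

16


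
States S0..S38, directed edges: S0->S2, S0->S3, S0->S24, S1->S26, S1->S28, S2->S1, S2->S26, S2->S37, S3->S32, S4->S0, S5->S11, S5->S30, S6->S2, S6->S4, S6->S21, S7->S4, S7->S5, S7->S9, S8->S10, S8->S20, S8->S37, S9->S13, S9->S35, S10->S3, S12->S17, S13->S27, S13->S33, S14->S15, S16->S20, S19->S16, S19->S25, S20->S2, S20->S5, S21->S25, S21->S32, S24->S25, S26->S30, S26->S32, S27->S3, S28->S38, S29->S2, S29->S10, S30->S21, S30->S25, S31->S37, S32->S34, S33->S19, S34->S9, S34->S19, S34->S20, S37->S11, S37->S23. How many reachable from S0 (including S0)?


BFS from S0:
  layer 0: {S0}
  layer 1: {S2, S3, S24}
  layer 2: {S1, S25, S26, S32, S37}
  layer 3: {S11, S23, S28, S30, S34}
  layer 4: {S9, S19, S20, S21, S38}
  layer 5: {S5, S13, S16, S35}
  layer 6: {S27, S33}
Reachable set: {S0, S1, S2, S3, S5, S9, S11, S13, S16, S19, S20, S21, S23, S24, S25, S26, S27, S28, S30, S32, S33, S34, S35, S37, S38}
Count = 25

25


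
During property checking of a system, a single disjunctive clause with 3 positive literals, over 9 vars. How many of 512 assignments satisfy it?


Step 1: Total=2^9=512
Step 2: Unsat when all 3 false: 2^6=64
Step 3: Sat=512-64=448

448


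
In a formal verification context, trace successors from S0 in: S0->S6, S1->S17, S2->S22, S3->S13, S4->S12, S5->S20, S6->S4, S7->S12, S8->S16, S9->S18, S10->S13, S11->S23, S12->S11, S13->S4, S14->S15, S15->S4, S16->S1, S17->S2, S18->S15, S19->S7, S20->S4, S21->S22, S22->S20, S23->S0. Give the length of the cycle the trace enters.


Trace from S0 until a state repeats:
  S0 -> S6 -> S4 -> S12 -> S11 -> S23 -> S0
S0 first seen at step 0, revisited at step 6.
Cycle length = 6 - 0 = 6

6


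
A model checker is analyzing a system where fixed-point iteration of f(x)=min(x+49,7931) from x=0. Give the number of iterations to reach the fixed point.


Step 1: x=0, cap=7931, increment=49
Step 2: x grows by 49 each step until capped at 7931; fixed point is x=7931
Step 3: iterations = ceil(7931/49) = 162

162
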